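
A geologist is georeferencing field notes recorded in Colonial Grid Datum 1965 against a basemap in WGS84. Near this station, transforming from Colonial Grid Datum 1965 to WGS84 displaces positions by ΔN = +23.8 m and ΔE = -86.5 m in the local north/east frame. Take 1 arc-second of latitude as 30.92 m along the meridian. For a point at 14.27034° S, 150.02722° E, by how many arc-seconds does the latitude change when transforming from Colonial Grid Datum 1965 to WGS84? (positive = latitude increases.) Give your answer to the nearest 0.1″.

1″ of latitude = 30.92 m, so Δφ = 23.8 / 30.92 = 0.770″.

Δφ = 0.8″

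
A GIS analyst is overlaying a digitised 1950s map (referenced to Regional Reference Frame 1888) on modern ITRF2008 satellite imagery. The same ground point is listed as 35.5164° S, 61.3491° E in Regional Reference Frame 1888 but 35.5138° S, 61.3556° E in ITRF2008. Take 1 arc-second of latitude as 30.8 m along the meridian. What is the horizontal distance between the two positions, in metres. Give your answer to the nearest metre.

654 m

Δφ = -35.5138° − -35.5164° = +0.0026°; Δλ = 61.3556° − 61.3491° = +0.0065°.
1° of latitude = 3600 × 30.80 = 110880 m.
ΔN = Δφ × 110880 = 288.3 m; ΔE = Δλ × 110880 × cos(-35.5164°) = +0.0065 × 110880 × 0.813949 = 586.6 m.
Distance = √(ΔE² + ΔN²) = √(586.6² + 288.3²) = 653.6 m.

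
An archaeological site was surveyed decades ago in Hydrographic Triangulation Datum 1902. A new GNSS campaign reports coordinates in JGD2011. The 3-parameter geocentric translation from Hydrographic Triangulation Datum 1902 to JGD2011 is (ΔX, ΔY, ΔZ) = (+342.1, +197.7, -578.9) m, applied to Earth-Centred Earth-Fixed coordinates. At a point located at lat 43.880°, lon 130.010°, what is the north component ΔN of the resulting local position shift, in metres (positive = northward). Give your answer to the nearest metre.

The local north axis is (−sin φ cos λ, −sin φ sin λ, cos φ), giving ΔN = 152.454 − 104.960 − 417.267 = -369.77 m.

ΔN = -370 m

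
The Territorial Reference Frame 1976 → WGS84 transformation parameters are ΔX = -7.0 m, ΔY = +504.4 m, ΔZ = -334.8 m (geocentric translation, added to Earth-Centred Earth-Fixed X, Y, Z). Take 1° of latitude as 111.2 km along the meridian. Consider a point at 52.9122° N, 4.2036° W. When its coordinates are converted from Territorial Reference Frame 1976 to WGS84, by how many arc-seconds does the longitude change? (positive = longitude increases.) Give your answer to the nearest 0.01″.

sin φ = 0.797712, cos φ = 0.603038, sin λ = -0.073301, cos λ = 0.997310.
East component: ΔE = −sin λ·ΔX + cos λ·ΔY = −(-0.073301)(-7.0) + (0.997310)(504.4) = 502.53 m.
1° of latitude spans 111200 m; at latitude φ, 1° of longitude spans that × cos φ = 67057.8 m, so Δλ = 502.53 / 67057.8 × 3600 = 26.978″.

Δλ = 26.98″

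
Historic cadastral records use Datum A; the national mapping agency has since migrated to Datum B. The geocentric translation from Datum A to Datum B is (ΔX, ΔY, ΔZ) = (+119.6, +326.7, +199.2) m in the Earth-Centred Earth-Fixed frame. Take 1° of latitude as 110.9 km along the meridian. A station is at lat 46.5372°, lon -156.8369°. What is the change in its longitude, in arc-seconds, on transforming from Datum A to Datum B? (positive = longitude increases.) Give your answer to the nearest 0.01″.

Δλ = -11.95″

sin φ = 0.725821, cos φ = 0.687883, sin λ = -0.393350, cos λ = -0.919389.
East component: ΔE = −sin λ·ΔX + cos λ·ΔY = −(-0.393350)(119.6) + (-0.919389)(326.7) = -253.32 m.
1° of latitude spans 110900 m; at latitude φ, 1° of longitude spans that × cos φ = 76286.3 m, so Δλ = -253.32 / 76286.3 × 3600 = -11.954″.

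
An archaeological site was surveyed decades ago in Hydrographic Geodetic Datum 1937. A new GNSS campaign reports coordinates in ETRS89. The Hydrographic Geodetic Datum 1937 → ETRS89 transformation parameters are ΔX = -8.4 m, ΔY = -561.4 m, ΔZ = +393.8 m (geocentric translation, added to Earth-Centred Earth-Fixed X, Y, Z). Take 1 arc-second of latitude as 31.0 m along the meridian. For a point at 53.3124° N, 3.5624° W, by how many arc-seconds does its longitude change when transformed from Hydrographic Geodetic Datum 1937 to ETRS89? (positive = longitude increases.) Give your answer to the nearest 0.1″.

Δλ = -30.3″

sin φ = 0.801905, cos φ = 0.597452, sin λ = -0.062136, cos λ = 0.998068.
East component: ΔE = −sin λ·ΔX + cos λ·ΔY = −(-0.062136)(-8.4) + (0.998068)(-561.4) = -560.84 m.
1° of latitude spans 3600 × 31.00 = 111600 m; at latitude φ, 1° of longitude spans that × cos φ = 66675.6 m, so Δλ = -560.84 / 66675.6 × 3600 = -30.281″.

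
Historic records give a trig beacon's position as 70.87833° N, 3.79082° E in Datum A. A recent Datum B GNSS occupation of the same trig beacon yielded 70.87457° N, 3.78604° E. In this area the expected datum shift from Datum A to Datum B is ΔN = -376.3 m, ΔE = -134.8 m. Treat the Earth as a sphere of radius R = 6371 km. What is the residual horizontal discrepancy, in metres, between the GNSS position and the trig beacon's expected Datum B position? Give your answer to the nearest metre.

Observed coordinate differences: Δφ = -0.00376°, Δλ = -0.00478°.
Converting to metres (1° lat = 111195 m, cos φ = 0.327575): observed ΔN = -418.1 m, observed ΔE = -174.1 m.
Subtracting the expected shift leaves a residual of -418.1 − (-376.3) = -41.8 m north and -174.1 − (-134.8) = -39.3 m east.
Residual distance = √((-41.8)² + (-39.3)²) = 57.4 m.

57 m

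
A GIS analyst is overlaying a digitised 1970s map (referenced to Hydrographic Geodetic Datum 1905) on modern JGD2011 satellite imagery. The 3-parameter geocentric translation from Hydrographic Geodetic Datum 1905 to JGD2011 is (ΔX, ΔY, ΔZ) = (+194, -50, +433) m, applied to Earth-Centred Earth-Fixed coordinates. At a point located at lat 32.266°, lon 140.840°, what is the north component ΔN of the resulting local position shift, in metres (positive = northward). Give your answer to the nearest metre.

The local north axis is (−sin φ cos λ, −sin φ sin λ, cos φ), giving ΔN = 80.304 + 16.856 + 366.136 = 463.30 m.

ΔN = 463 m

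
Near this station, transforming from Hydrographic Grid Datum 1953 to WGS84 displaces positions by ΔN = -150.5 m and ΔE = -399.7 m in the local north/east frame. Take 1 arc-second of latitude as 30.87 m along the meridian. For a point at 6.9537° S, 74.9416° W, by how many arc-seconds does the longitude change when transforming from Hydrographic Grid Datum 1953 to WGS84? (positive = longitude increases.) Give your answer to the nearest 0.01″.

Δλ = -13.04″

At latitude -6.9537°, cos φ = 0.992644.
1″ of longitude at this latitude = 30.87 × cos φ = 30.6429 m, so Δλ = -399.7 / 30.6429 = -13.044″.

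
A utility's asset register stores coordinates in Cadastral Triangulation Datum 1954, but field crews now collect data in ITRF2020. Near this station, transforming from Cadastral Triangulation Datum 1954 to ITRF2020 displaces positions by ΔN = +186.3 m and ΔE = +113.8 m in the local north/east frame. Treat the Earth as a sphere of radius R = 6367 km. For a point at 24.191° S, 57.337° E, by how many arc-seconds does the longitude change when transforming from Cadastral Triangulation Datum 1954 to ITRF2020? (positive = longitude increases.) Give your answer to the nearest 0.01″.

Δλ = 4.04″

At latitude -24.191°, cos φ = 0.912184.
One radian of longitude at latitude φ spans R cos φ, so Δλ = ΔE / (R cos φ) = 113.8 / (6367000 × 0.912184) = 1.9594e-05 rad = 4.042″.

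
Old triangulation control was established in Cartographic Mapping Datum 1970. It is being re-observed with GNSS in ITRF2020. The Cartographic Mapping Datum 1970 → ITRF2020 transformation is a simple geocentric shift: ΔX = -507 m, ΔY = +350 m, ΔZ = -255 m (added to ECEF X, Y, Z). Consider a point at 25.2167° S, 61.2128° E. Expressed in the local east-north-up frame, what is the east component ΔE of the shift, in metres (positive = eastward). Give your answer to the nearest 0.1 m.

The local east axis at (φ, λ) is (−sin λ, cos λ, 0), so ΔE = −sin(61.2128°)·(-507) + cos(61.2128°)·350 = 612.89 m.

ΔE = 612.9 m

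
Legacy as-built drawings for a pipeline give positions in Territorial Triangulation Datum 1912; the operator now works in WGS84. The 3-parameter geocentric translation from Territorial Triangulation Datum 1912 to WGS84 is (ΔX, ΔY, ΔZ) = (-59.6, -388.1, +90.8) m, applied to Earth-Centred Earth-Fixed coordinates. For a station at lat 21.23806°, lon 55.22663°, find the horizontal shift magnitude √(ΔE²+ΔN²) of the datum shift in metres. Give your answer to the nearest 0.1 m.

273.6 m

The local east axis at (φ, λ) is (−sin λ, cos λ, 0), so ΔE = −sin(55.22663°)·(-59.6) + cos(55.22663°)·(-388.1) = -172.39 m.
The local north axis is (−sin φ cos λ, −sin φ sin λ, cos φ), giving ΔN = 12.313 + 115.480 + 84.633 = 212.43 m.
Horizontal magnitude = √(ΔE² + ΔN²) = √((-172.39)² + 212.43²) = 273.57 m.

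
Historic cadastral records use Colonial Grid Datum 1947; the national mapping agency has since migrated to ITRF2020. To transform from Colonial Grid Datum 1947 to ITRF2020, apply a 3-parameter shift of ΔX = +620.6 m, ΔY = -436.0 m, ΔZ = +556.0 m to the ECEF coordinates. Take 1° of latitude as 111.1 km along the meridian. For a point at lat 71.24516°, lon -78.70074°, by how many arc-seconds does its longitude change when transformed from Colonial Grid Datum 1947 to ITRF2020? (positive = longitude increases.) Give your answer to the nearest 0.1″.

Δλ = 52.7″

sin φ = 0.946903, cos φ = 0.321519, sin λ = -0.980617, cos λ = 0.195933.
East component: ΔE = −sin λ·ΔX + cos λ·ΔY = −(-0.980617)(620.6) + (0.195933)(-436.0) = 523.14 m.
1° of latitude spans 111100 m; at latitude φ, 1° of longitude spans that × cos φ = 35720.8 m, so Δλ = 523.14 / 35720.8 × 3600 = 52.723″.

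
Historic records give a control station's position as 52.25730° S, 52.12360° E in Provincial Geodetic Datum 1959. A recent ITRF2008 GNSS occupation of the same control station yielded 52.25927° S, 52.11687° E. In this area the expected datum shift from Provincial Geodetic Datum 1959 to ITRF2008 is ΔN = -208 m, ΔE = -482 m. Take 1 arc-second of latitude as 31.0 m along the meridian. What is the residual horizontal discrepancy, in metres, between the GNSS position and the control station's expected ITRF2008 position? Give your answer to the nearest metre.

Observed coordinate differences: Δφ = -0.00197°, Δλ = -0.00673°.
Converting to metres (1° lat = 111600 m, cos φ = 0.612117): observed ΔN = -219.9 m, observed ΔE = -459.7 m.
Subtracting the expected shift leaves a residual of -219.9 − (-208) = -11.9 m north and -459.7 − (-482) = 22.3 m east.
Residual distance = √((-11.9)² + 22.3²) = 25.2 m.

25 m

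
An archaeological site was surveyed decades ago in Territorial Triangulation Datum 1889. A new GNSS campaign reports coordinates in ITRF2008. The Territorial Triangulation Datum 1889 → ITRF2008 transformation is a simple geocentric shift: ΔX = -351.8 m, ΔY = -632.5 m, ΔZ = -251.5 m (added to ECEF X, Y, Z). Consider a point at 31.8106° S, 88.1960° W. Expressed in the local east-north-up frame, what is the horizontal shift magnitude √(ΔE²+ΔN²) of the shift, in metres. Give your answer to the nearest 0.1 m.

The local east axis at (φ, λ) is (−sin λ, cos λ, 0), so ΔE = −sin(-88.1960°)·(-351.8) + cos(-88.1960°)·(-632.5) = -371.54 m.
The local north axis is (−sin φ cos λ, −sin φ sin λ, cos φ), giving ΔN = -5.838 + 333.234 − 213.723 = 113.67 m.
Horizontal magnitude = √(ΔE² + ΔN²) = √((-371.54)² + 113.67²) = 388.54 m.

388.5 m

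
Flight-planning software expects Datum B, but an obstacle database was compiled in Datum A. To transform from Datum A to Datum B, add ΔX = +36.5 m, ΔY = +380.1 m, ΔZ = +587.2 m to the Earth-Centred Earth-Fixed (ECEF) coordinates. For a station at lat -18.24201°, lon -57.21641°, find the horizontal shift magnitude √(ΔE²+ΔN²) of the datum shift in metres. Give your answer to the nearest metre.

521 m

At φ = -18.24201°, λ = -57.21641°: sin φ = -0.313031, cos φ = 0.949743, sin λ = -0.840722, cos λ = 0.541467.
ΔE = −sin λ·ΔX + cos λ·ΔY = −(-0.840722)·(36.5) + (0.541467)·(380.1) = 236.50 m.
ΔN = −sin φ cos λ·ΔX − sin φ sin λ·ΔY + cos φ·ΔZ = −(-0.313031)(0.541467)(36.5) − (-0.313031)(-0.840722)(380.1) + (0.949743)(587.2) = 463.84 m.
Horizontal magnitude = √(ΔE² + ΔN²) = √(236.50² + 463.84²) = 520.66 m.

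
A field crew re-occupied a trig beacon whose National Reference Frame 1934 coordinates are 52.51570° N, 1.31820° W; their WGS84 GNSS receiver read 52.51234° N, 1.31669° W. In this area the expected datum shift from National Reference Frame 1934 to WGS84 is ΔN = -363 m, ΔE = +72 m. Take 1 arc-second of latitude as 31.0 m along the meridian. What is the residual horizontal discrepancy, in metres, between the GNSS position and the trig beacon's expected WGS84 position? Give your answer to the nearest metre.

33 m

Observed coordinate differences: Δφ = -0.00336°, Δλ = +0.00151°.
Converting to metres (1° lat = 111600 m, cos φ = 0.608544): observed ΔN = -375.0 m, observed ΔE = 102.5 m.
Subtracting the expected shift leaves a residual of -375.0 − (-363) = -12.0 m north and 102.5 − (72) = 30.5 m east.
Residual distance = √((-12.0)² + 30.5²) = 32.8 m.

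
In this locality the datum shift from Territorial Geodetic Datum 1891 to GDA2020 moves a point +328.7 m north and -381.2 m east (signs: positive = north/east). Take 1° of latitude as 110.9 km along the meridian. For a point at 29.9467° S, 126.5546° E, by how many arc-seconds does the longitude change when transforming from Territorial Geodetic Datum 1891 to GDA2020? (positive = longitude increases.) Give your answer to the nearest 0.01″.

Δλ = -14.28″

At latitude -29.9467°, cos φ = 0.866490.
1° of longitude at this latitude = 110.9 × cos φ = 96.09 km, so Δλ = -381.2 / 96093.8 = -0.0039670° = -14.281″.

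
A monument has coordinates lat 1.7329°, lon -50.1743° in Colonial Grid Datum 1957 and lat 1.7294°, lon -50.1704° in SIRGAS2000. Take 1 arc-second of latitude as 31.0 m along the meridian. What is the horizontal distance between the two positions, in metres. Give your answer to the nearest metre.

585 m

Δφ = 1.7294° − 1.7329° = -0.0035°; Δλ = -50.1704° − -50.1743° = +0.0039°.
1° of latitude = 3600 × 31.00 = 111600 m.
ΔN = Δφ × 111600 = -390.6 m; ΔE = Δλ × 111600 × cos(1.7329°) = +0.0039 × 111600 × 0.999543 = 435.0 m.
Distance = √(ΔE² + ΔN²) = √(435.0² + (-390.6)²) = 584.7 m.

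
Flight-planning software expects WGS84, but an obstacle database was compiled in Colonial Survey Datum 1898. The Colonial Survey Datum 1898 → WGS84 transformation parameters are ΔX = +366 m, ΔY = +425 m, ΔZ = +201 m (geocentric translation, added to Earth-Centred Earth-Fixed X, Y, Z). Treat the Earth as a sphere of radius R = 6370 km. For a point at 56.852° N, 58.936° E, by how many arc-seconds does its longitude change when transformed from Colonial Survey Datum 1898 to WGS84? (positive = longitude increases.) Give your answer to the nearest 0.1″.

sin φ = 0.837261, cos φ = 0.546804, sin λ = 0.856591, cos λ = 0.515995.
East component: ΔE = −sin λ·ΔX + cos λ·ΔY = −(0.856591)(366) + (0.515995)(425) = -94.21 m.
1° of latitude spans πR/180 = 111177 m; at latitude φ, 1° of longitude spans that × cos φ = 60792.2 m, so Δλ = -94.21 / 60792.2 × 3600 = -5.579″.

Δλ = -5.6″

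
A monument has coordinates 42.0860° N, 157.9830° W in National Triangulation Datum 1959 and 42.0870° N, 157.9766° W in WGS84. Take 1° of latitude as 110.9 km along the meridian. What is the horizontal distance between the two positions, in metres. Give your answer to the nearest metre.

Δφ = 42.0870° − 42.0860° = +0.0010°; Δλ = -157.9766° − -157.9830° = +0.0064°.
ΔN = Δφ × 110900 = 110.9 m; ΔE = Δλ × 110900 × cos(42.0860°) = +0.0064 × 110900 × 0.742140 = 526.7 m.
Distance = √(ΔE² + ΔN²) = √(526.7² + 110.9²) = 538.3 m.

538 m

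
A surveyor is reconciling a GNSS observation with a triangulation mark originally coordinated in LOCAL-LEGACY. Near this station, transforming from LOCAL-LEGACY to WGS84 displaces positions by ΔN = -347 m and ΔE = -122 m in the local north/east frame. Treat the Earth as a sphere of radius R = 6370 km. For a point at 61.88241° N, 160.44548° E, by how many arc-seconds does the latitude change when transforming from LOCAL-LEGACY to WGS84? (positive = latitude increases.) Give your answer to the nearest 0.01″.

Δφ = -11.24″

On a sphere of radius R, 1 rad of latitude = R, so Δφ = ΔN / R = -347.0 / 6370000 = -5.4474e-05 rad = -11.236″.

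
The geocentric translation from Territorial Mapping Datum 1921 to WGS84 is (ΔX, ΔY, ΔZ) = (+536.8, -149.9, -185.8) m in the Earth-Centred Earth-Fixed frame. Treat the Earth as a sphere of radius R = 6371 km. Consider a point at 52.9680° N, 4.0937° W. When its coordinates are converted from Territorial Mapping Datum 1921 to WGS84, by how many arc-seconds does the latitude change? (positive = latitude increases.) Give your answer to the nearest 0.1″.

Δφ = -17.7″

sin φ = 0.798299, cos φ = 0.602261, sin λ = -0.071388, cos λ = 0.997449.
North component: ΔN = −sin φ cos λ·ΔX − sin φ sin λ·ΔY + cos φ·ΔZ = −(0.798299)(0.997449)(536.8) − (0.798299)(-0.071388)(-149.9) + (0.602261)(-185.8) = -547.88 m.
1° of latitude spans πR/180 = 111195 m, so Δφ = -547.88 / 111195 × 3600 = -17.738″.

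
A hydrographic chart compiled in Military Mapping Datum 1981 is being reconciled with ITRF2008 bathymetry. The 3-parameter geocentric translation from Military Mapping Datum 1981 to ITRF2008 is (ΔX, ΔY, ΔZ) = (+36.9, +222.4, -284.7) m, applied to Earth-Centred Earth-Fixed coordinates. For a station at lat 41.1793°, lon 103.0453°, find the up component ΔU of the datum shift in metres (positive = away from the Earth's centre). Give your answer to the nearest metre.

ΔU = -31 m

The local up (radial) axis is (cos φ cos λ, cos φ sin λ, sin φ), giving ΔU = -6.269 + 163.070 − 187.451 = -30.65 m.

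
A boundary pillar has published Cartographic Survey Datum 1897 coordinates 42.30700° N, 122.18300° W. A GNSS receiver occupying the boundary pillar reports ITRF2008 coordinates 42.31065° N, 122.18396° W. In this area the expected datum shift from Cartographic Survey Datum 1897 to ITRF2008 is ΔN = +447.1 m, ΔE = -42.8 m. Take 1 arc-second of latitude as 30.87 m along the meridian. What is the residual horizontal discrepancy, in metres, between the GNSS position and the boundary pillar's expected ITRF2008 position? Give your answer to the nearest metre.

Observed coordinate differences: Δφ = +0.00365°, Δλ = -0.00096°.
Converting to metres (1° lat = 111132 m, cos φ = 0.739549): observed ΔN = 405.6 m, observed ΔE = -78.9 m.
Subtracting the expected shift leaves a residual of 405.6 − (447.1) = -41.5 m north and -78.9 − (-42.8) = -36.1 m east.
Residual distance = √((-41.5)² + (-36.1)²) = 55.0 m.

55 m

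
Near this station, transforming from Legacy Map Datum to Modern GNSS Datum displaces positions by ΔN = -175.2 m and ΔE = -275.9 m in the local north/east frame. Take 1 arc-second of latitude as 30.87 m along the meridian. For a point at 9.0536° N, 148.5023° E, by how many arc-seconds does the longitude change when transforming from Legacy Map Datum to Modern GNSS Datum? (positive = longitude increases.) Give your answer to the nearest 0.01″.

Δλ = -9.05″

At latitude 9.0536°, cos φ = 0.987542.
1″ of longitude at this latitude = 30.87 × cos φ = 30.4854 m, so Δλ = -275.9 / 30.4854 = -9.050″.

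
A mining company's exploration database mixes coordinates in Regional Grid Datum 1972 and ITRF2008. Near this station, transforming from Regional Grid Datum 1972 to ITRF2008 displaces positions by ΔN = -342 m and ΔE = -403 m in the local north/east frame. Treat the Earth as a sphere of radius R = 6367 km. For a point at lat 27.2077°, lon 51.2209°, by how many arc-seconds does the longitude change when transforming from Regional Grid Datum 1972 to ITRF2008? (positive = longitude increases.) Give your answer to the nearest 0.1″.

Δλ = -14.7″

At latitude 27.2077°, cos φ = 0.889355.
One radian of longitude at latitude φ spans R cos φ, so Δλ = ΔE / (R cos φ) = -403.0 / (6367000 × 0.889355) = -7.1170e-05 rad = -14.680″.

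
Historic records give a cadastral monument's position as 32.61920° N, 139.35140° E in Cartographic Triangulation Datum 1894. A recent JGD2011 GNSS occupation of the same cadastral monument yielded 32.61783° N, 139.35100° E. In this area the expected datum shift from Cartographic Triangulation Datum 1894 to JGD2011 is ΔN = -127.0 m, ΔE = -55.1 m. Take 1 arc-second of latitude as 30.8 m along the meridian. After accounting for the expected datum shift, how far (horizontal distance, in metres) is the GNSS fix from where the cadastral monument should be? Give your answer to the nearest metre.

31 m

Observed coordinate differences: Δφ = -0.00137°, Δλ = -0.00040°.
Converting to metres (1° lat = 110880 m, cos φ = 0.842272): observed ΔN = -151.9 m, observed ΔE = -37.4 m.
Subtracting the expected shift leaves a residual of -151.9 − (-127.0) = -24.9 m north and -37.4 − (-55.1) = 17.7 m east.
Residual distance = √((-24.9)² + 17.7²) = 30.6 m.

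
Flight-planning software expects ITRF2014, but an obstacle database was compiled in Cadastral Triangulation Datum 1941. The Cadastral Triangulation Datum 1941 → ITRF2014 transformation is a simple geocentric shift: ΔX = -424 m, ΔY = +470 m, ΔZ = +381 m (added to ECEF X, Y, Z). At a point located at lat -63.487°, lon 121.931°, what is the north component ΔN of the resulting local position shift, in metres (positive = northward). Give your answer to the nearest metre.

At φ = -63.487°, λ = 121.931°: sin φ = -0.894833, cos φ = 0.446401, sin λ = 0.848686, cos λ = -0.528898.
ΔN = −sin φ cos λ·ΔX − sin φ sin λ·ΔY + cos φ·ΔZ = −(-0.894833)(-0.528898)(-424) − (-0.894833)(0.848686)(470) + (0.446401)(381) = 727.68 m.

ΔN = 728 m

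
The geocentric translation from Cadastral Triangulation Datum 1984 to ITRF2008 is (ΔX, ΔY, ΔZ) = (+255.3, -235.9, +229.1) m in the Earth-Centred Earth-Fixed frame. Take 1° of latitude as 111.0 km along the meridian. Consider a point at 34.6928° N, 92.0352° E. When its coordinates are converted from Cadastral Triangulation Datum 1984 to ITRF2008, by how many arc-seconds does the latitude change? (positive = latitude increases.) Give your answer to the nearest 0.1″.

Δφ = 10.6″

sin φ = 0.569176, cos φ = 0.822216, sin λ = 0.999369, cos λ = -0.035513.
North component: ΔN = −sin φ cos λ·ΔX − sin φ sin λ·ΔY + cos φ·ΔZ = −(0.569176)(-0.035513)(255.3) − (0.569176)(0.999369)(-235.9) + (0.822216)(229.1) = 327.71 m.
1° of latitude spans 111000 m, so Δφ = 327.71 / 111000 × 3600 = 10.629″.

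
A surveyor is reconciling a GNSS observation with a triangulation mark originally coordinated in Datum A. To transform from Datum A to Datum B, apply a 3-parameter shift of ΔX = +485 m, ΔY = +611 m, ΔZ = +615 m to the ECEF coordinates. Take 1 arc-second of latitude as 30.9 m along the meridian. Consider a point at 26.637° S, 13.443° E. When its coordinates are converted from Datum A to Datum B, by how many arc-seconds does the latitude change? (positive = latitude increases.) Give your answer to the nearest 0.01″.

Δφ = 26.70″

sin φ = -0.448336, cos φ = 0.893865, sin λ = 0.232478, cos λ = 0.972602.
North component: ΔN = −sin φ cos λ·ΔX − sin φ sin λ·ΔY + cos φ·ΔZ = −(-0.448336)(0.972602)(485) − (-0.448336)(0.232478)(611) + (0.893865)(615) = 824.90 m.
1° of latitude spans 3600 × 30.90 = 111240 m, so Δφ = 824.90 / 111240 × 3600 = 26.696″.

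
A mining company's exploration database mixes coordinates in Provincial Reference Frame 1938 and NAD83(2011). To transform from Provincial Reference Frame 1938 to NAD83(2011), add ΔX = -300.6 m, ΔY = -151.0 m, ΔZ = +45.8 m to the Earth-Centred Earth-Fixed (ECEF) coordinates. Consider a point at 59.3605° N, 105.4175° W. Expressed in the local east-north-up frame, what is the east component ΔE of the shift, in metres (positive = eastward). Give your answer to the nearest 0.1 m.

The local east axis at (φ, λ) is (−sin λ, cos λ, 0), so ΔE = −sin(-105.4175°)·(-300.6) + cos(-105.4175°)·(-151.0) = -249.64 m.

ΔE = -249.6 m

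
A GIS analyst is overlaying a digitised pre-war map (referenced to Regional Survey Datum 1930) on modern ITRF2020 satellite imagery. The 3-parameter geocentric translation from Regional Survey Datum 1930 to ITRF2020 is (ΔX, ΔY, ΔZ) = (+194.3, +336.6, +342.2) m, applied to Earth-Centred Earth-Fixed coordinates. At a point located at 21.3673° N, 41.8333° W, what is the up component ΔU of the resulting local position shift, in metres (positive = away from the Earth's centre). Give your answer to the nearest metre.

ΔU = 50 m

At φ = 21.3673°, λ = -41.8333°: sin φ = 0.364345, cos φ = 0.931264, sin λ = -0.666966, cos λ = 0.745088.
ΔU = cos φ cos λ·ΔX + cos φ sin λ·ΔY + sin φ·ΔZ = (0.931264)(0.745088)(194.3) + (0.931264)(-0.666966)(336.6) + (0.364345)(342.2) = 50.43 m.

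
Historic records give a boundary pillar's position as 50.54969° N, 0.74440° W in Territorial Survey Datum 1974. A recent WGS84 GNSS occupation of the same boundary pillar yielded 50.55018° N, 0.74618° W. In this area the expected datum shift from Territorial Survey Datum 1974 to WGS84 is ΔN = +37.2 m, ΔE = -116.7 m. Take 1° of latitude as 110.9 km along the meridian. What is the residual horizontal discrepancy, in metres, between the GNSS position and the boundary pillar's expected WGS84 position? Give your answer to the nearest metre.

Observed coordinate differences: Δφ = +0.00049°, Δλ = -0.00178°.
Converting to metres (1° lat = 110900 m, cos φ = 0.635409): observed ΔN = 54.3 m, observed ΔE = -125.4 m.
Subtracting the expected shift leaves a residual of 54.3 − (37.2) = 17.1 m north and -125.4 − (-116.7) = -8.7 m east.
Residual distance = √(17.1² + (-8.7)²) = 19.2 m.

19 m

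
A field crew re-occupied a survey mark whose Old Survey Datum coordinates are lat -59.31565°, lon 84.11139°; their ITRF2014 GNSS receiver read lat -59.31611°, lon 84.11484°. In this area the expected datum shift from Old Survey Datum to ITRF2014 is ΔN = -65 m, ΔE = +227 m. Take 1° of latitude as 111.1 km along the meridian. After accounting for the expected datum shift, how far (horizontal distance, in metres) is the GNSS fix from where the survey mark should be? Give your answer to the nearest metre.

Observed coordinate differences: Δφ = -0.00046°, Δλ = +0.00345°.
Converting to metres (1° lat = 111100 m, cos φ = 0.510308): observed ΔN = -51.1 m, observed ΔE = 195.6 m.
Subtracting the expected shift leaves a residual of -51.1 − (-65) = 13.9 m north and 195.6 − (227) = -31.4 m east.
Residual distance = √(13.9² + (-31.4)²) = 34.3 m.

34 m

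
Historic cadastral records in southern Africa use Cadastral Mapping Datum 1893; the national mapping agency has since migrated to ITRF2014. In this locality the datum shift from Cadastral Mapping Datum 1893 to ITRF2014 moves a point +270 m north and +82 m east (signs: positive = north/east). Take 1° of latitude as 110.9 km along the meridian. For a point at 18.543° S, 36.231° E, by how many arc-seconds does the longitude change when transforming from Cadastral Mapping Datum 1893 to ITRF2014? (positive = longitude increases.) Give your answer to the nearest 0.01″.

Δλ = 2.81″

At latitude -18.543°, cos φ = 0.948085.
1° of longitude at this latitude = 110.9 × cos φ = 105.14 km, so Δλ = 82.0 / 105142.7 = 0.0007799° = 2.808″.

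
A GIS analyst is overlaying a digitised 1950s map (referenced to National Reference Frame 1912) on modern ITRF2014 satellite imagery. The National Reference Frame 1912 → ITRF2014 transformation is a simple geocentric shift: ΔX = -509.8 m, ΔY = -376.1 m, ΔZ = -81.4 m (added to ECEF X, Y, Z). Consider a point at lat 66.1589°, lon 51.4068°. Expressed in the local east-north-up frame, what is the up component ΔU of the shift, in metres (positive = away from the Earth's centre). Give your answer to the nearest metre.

ΔU = -322 m

The local up (radial) axis is (cos φ cos λ, cos φ sin λ, sin φ), giving ΔU = -128.539 − 118.818 − 74.454 = -321.81 m.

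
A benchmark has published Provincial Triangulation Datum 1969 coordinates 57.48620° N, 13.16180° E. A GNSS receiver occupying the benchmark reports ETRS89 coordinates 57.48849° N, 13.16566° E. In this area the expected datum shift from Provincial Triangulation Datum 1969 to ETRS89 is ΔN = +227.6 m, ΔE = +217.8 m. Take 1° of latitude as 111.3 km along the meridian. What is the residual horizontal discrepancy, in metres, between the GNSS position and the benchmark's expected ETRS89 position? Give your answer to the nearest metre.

30 m

Observed coordinate differences: Δφ = +0.00229°, Δλ = +0.00386°.
Converting to metres (1° lat = 111300 m, cos φ = 0.537503): observed ΔN = 254.9 m, observed ΔE = 230.9 m.
Subtracting the expected shift leaves a residual of 254.9 − (227.6) = 27.3 m north and 230.9 − (217.8) = 13.1 m east.
Residual distance = √(27.3² + 13.1²) = 30.3 m.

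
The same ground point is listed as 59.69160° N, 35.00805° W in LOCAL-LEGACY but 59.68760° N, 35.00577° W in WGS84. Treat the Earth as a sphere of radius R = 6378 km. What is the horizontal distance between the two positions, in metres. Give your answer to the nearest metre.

463 m

Δφ = 59.68760° − 59.69160° = -0.00400°; Δλ = -35.00577° − -35.00805° = +0.00228°.
1° along a meridian = πR/180 = 111317 m.
ΔN = Δφ × 111317 = -445.3 m; ΔE = Δλ × 111317 × cos(59.69160°) = +0.00228 × 111317 × 0.504654 = 128.1 m.
Distance = √(ΔE² + ΔN²) = √(128.1² + (-445.3)²) = 463.3 m.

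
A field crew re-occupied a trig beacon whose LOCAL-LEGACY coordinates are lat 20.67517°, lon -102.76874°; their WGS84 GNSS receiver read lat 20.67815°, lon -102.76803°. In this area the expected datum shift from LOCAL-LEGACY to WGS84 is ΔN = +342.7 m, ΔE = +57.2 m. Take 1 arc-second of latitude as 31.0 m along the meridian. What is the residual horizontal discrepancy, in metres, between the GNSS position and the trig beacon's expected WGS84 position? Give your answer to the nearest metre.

Observed coordinate differences: Δφ = +0.00298°, Δλ = +0.00071°.
Converting to metres (1° lat = 111600 m, cos φ = 0.935597): observed ΔN = 332.6 m, observed ΔE = 74.1 m.
Subtracting the expected shift leaves a residual of 332.6 − (342.7) = -10.1 m north and 74.1 − (57.2) = 16.9 m east.
Residual distance = √((-10.1)² + 16.9²) = 19.7 m.

20 m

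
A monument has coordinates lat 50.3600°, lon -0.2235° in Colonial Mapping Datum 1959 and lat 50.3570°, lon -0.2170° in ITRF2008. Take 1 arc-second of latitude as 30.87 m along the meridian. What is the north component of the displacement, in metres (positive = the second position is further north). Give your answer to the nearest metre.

ΔN = -333 m

Δφ = 50.3570° − 50.3600° = -0.0030°; Δλ = -0.2170° − -0.2235° = +0.0065°.
1° of latitude = 3600 × 30.87 = 111132 m.
ΔN = Δφ × 111132 = -333.4 m; ΔE = Δλ × 111132 × cos(50.3600°) = +0.0065 × 111132 × 0.637962 = 460.8 m.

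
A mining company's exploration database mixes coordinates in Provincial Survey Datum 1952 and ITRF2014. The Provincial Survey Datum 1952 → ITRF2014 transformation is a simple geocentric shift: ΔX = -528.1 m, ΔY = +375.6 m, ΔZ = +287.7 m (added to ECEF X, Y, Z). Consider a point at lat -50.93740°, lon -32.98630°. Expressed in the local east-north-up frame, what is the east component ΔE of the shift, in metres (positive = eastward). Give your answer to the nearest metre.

At φ = -50.93740°, λ = -32.98630°: sin φ = -0.776458, cos φ = 0.630169, sin λ = -0.544438, cos λ = 0.838801.
ΔE = −sin λ·ΔX + cos λ·ΔY = −(-0.544438)·(-528.1) + (0.838801)·(375.6) = 27.54 m.

ΔE = 28 m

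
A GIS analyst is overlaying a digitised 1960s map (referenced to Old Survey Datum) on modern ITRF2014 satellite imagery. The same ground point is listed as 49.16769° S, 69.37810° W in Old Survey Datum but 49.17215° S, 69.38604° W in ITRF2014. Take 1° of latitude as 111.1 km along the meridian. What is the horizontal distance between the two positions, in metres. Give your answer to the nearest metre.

760 m

Δφ = -49.17215° − -49.16769° = -0.00446°; Δλ = -69.38604° − -69.37810° = -0.00794°.
ΔN = Δφ × 111100 = -495.5 m; ΔE = Δλ × 111100 × cos(-49.16769°) = -0.00794 × 111100 × 0.653847 = -576.8 m.
Distance = √(ΔE² + ΔN²) = √((-576.8)² + (-495.5)²) = 760.4 m.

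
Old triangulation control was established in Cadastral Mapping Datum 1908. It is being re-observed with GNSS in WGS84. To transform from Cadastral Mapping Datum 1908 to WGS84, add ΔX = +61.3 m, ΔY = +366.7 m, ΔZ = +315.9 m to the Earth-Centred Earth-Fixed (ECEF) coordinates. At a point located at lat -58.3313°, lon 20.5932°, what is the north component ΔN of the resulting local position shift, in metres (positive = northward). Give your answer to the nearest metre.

ΔN = 324 m

At φ = -58.3313°, λ = 20.5932°: sin φ = -0.851098, cos φ = 0.525007, sin λ = 0.351731, cos λ = 0.936101.
ΔN = −sin φ cos λ·ΔX − sin φ sin λ·ΔY + cos φ·ΔZ = −(-0.851098)(0.936101)(61.3) − (-0.851098)(0.351731)(366.7) + (0.525007)(315.9) = 324.46 m.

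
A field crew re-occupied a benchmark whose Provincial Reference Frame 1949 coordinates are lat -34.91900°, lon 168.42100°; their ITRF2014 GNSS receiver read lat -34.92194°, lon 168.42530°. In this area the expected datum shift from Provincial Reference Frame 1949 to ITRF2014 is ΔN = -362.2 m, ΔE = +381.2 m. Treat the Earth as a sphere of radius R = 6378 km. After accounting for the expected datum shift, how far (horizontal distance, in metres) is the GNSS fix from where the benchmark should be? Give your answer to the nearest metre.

Observed coordinate differences: Δφ = -0.00294°, Δλ = +0.00430°.
Converting to metres (1° lat = 111317 m, cos φ = 0.819962): observed ΔN = -327.3 m, observed ΔE = 392.5 m.
Subtracting the expected shift leaves a residual of -327.3 − (-362.2) = 34.9 m north and 392.5 − (381.2) = 11.3 m east.
Residual distance = √(34.9² + 11.3²) = 36.7 m.

37 m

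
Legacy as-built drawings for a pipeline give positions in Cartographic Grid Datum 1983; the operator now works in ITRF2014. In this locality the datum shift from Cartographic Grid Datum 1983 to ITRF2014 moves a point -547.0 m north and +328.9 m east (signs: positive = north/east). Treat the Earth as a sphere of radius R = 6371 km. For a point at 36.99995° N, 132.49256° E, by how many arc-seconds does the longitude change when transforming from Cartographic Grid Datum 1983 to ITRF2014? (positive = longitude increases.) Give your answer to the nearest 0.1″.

Δλ = 13.3″

At latitude 36.99995°, cos φ = 0.798636.
One radian of longitude at latitude φ spans R cos φ, so Δλ = ΔE / (R cos φ) = 328.9 / (6371000 × 0.798636) = 6.4641e-05 rad = 13.333″.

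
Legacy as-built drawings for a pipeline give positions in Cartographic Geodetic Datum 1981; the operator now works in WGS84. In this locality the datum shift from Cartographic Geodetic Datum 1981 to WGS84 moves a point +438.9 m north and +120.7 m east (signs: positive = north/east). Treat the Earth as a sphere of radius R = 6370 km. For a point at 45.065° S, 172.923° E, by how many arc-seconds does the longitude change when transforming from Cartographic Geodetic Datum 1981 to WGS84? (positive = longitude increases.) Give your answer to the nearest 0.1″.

Δλ = 5.5″

At latitude -45.065°, cos φ = 0.706304.
One radian of longitude at latitude φ spans R cos φ, so Δλ = ΔE / (R cos φ) = 120.7 / (6370000 × 0.706304) = 2.6827e-05 rad = 5.534″.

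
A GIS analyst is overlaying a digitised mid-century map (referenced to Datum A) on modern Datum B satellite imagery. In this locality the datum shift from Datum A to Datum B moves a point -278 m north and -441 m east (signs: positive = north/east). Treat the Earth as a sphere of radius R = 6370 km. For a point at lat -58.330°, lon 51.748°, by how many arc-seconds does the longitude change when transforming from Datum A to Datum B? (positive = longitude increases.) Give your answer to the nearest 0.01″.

At latitude -58.330°, cos φ = 0.525026.
One radian of longitude at latitude φ spans R cos φ, so Δλ = ΔE / (R cos φ) = -441.0 / (6370000 × 0.525026) = -1.3186e-04 rad = -27.198″.

Δλ = -27.20″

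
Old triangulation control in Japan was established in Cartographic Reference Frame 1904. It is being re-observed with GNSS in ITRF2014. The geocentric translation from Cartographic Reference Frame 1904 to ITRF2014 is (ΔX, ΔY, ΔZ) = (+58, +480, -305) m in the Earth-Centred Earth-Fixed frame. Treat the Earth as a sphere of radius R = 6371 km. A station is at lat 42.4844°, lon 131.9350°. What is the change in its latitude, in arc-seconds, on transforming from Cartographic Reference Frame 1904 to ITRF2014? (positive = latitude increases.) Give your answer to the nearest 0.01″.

sin φ = 0.675389, cos φ = 0.737461, sin λ = 0.743903, cos λ = -0.668287.
North component: ΔN = −sin φ cos λ·ΔX − sin φ sin λ·ΔY + cos φ·ΔZ = −(0.675389)(-0.668287)(58) − (0.675389)(0.743903)(480) + (0.737461)(-305) = -439.91 m.
1° of latitude spans πR/180 = 111195 m, so Δφ = -439.91 / 111195 × 3600 = -14.242″.

Δφ = -14.24″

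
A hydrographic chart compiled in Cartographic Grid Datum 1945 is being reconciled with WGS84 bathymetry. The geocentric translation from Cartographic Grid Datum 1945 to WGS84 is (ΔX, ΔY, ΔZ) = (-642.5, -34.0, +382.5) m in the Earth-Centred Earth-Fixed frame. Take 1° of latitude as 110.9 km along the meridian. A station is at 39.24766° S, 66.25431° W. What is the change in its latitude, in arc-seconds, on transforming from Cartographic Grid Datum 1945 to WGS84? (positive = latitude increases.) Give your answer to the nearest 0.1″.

Δφ = 4.9″

sin φ = -0.632674, cos φ = 0.774418, sin λ = -0.915342, cos λ = 0.402678.
North component: ΔN = −sin φ cos λ·ΔX − sin φ sin λ·ΔY + cos φ·ΔZ = −(-0.632674)(0.402678)(-642.5) − (-0.632674)(-0.915342)(-34.0) + (0.774418)(382.5) = 152.22 m.
1° of latitude spans 110900 m, so Δφ = 152.22 / 110900 × 3600 = 4.941″.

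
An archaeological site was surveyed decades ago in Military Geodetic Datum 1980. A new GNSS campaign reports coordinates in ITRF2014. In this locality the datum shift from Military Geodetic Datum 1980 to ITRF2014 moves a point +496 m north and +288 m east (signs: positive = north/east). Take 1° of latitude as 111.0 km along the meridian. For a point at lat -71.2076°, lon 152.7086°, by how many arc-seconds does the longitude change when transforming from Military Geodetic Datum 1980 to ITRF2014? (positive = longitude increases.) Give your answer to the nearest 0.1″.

Δλ = 29.0″

At latitude -71.2076°, cos φ = 0.322140.
1° of longitude at this latitude = 111.0 × cos φ = 35.76 km, so Δλ = 288.0 / 35757.6 = 0.0080542° = 28.995″.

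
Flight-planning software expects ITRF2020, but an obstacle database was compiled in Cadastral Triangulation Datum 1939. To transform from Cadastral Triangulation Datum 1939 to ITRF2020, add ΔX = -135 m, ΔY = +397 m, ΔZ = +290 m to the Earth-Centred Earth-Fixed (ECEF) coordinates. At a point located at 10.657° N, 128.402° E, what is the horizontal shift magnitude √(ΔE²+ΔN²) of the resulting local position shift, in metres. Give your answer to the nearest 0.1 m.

At φ = 10.657°, λ = 128.402°: sin φ = 0.184929, cos φ = 0.982752, sin λ = 0.783672, cos λ = -0.621175.
ΔE = −sin λ·ΔX + cos λ·ΔY = −(0.783672)·(-135) + (-0.621175)·(397) = -140.81 m.
ΔN = −sin φ cos λ·ΔX − sin φ sin λ·ΔY + cos φ·ΔZ = −(0.184929)(-0.621175)(-135) − (0.184929)(0.783672)(397) + (0.982752)(290) = 211.96 m.
Horizontal magnitude = √(ΔE² + ΔN²) = √((-140.81)² + 211.96²) = 254.47 m.

254.5 m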